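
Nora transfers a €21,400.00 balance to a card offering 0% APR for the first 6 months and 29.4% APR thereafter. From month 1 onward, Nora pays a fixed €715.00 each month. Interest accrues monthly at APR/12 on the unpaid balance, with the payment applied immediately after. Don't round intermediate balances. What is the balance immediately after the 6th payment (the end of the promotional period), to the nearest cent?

€17,110.00

Promo months 1–6 at r₀ = 0%/12 = 0; months 7+ at r₁ = 29.4%/12 = 0.0245.
After month 6 (no interest yet): B = €21,400.00 − 6·€715.00 = €17,110.00.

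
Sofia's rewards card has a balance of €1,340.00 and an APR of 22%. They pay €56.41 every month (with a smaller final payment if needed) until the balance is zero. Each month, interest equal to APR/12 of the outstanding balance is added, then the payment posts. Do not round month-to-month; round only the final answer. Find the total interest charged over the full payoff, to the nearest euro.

Monthly rate r = 22%/12 = 1.83333% = 0.0183333.
Payoff takes n = ⌈−ln(1 − rB₀/P)/ln(1+r)⌉ = ⌈31.475⌉ = 32 payments; the last is €26.93.
Total paid = 31·€56.41 + €26.93 = €1,775.64.
Total interest = total paid − principal = €1,775.64 − €1,340.00 = €435.64.

€436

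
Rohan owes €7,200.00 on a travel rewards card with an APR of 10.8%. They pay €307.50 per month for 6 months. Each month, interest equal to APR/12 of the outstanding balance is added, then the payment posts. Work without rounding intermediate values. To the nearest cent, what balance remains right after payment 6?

€5,710.64

Monthly rate r = 10.8%/12 = 0.9% = 0.009.
Each month: B ← B·(1+r) − €307.50.
Month 1: interest €64.80; balance after payment €6,957.30.
Month 2: interest €62.62; balance after payment €6,712.42.
Month 3: interest €60.41; balance after payment €6,465.33.
Month 4: interest €58.19; balance after payment €6,216.02.
Month 5: interest €55.94; balance after payment €5,964.46.
Month 6: interest €53.68; balance after payment €5,710.64.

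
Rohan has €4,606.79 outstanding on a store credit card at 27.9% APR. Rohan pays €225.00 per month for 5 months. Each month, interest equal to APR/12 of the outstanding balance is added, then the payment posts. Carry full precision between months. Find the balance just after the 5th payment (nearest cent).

Monthly rate r = 27.9%/12 = 2.325% = 0.02325.
Each month: B ← B·(1+r) − €225.00.
Month 1: interest €107.11; balance after payment €4,488.90.
Month 2: interest €104.37; balance after payment €4,368.26.
Month 3: interest €101.56; balance after payment €4,244.83.
Month 4: interest €98.69; balance after payment €4,118.52.
Month 5: interest €95.76; balance after payment €3,989.27.

€3,989.27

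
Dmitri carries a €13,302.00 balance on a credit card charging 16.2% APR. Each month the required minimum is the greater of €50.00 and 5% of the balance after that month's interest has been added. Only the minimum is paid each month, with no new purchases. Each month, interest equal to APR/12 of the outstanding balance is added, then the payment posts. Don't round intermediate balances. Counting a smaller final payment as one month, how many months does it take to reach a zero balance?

Monthly rate r = 16.2%/12 = 1.35% = 0.0135.
While 5% of the post-interest balance exceeds €50.00, each month B ← (B·(1+r))·(1 − 0.05), i.e. B shrinks by the factor (1+r)·0.95 = 0.96283.
This holds for months 1–69. Entering month 70 the balance is €974.28; 5% of the post-interest balance is now below €50.00, so the flat €50.00 minimum applies from here.
From month 70 a fixed €50.00 at rate r clears €974.28 in 23 more payments. Total: 69 + 23 = 92 months.

92 months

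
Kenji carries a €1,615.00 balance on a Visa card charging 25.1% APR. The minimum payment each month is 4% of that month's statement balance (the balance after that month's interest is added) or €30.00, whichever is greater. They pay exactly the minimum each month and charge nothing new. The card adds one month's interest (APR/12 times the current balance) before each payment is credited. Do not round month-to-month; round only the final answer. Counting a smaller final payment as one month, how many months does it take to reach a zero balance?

Monthly rate r = 25.1%/12 = 2.09167% = 0.0209167.
While 4% of the post-interest balance exceeds €30.00, each month B ← (B·(1+r))·(1 − 0.04), i.e. B shrinks by the factor (1+r)·0.96 = 0.98008.
This holds for months 1–40. Entering month 41 the balance is €722.16; 4% of the post-interest balance is now below €30.00, so the flat €30.00 minimum applies from here.
From month 41 a fixed €30.00 at rate r clears €722.16 in 34 more payments. Total: 40 + 34 = 74 months.

74 months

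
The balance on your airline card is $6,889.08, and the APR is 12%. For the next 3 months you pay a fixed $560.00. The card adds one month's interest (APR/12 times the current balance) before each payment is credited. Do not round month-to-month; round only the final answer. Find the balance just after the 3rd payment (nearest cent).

$5,400.97

Monthly rate r = 12%/12 = 1% = 0.01.
Each month: B ← B·(1+r) − $560.00.
Month 1: interest $68.89; balance after payment $6,397.97.
Month 2: interest $63.98; balance after payment $5,901.95.
Month 3: interest $59.02; balance after payment $5,400.97.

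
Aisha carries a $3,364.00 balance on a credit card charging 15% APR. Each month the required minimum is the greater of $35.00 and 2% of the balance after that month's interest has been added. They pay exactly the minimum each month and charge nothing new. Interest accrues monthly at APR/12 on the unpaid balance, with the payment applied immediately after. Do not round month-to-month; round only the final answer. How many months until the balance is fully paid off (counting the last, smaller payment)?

Monthly rate r = 15%/12 = 1.25% = 0.0125.
While 2% of the post-interest balance exceeds $35.00, each month B ← (B·(1+r))·(1 − 0.02), i.e. B shrinks by the factor (1+r)·0.98 = 0.99225.
This holds for months 1–86. Entering month 87 the balance is $1,722.94; 2% of the post-interest balance is now below $35.00, so the flat $35.00 minimum applies from here.
From month 87 a fixed $35.00 at rate r clears $1,722.94 in 77 more payments. Total: 86 + 77 = 163 months.

163 months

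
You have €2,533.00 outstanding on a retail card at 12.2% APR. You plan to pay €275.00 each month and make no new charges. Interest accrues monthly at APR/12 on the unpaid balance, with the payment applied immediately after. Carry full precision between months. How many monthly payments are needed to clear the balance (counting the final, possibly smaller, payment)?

Monthly rate r = 12.2%/12 = 1.01667% = 0.0101667.
Recurrence: B ← B·(1+r) − €275.00.
Month 1: interest €25.75; balance after payment €2,283.75.
Month 2: interest €23.22; balance after payment €2,031.97.
Closed form: n = −ln(1 − rB₀/P)/ln(1+r) = −ln(0.90636)/ln(1.01017) ≈ 9.720, so the balance reaches zero during payment 10.

10 months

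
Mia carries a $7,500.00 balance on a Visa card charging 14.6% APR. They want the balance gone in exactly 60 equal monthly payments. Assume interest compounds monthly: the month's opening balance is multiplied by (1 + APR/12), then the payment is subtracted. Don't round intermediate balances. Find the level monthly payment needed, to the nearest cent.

$176.85

Monthly rate r = 14.6%/12 = 1.21667% = 0.0121667.
Level-payment amortization: P = B₀·r / (1 − (1+r)^(−n)) = 7500.00·0.0121667 / (1 − 1.01217^(−60)).
Denominator 1 − (1+r)^(−60) = 0.515963451.
P = 91.25 / 0.515963451 ≈ 176.85.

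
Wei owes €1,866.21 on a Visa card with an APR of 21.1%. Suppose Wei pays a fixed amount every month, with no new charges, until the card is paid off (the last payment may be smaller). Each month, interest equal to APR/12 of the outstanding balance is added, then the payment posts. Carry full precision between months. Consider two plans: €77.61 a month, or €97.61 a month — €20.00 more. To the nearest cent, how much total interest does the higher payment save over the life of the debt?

Monthly rate r = 21.1%/12 = 1.75833% = 0.0175833.
At €77.61/mo: n = ⌈−ln(1 − rB₀/P)/ln(1+r)⌉ = 32 payments (last €41.29); total interest = total paid − €1,866.21 = €580.99.
At €97.61/mo: 24 payments (last €49.70); total interest €428.52.
Interest saved = €580.99 − €428.52 = €152.47.

€152.47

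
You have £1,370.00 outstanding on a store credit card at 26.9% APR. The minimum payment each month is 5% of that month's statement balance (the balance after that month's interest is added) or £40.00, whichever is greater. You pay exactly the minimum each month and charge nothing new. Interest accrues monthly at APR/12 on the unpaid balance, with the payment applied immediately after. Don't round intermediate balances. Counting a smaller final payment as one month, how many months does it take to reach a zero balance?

Monthly rate r = 26.9%/12 = 2.24167% = 0.0224167.
While 5% of the post-interest balance exceeds £40.00, each month B ← (B·(1+r))·(1 − 0.05), i.e. B shrinks by the factor (1+r)·0.95 = 0.9713.
This holds for months 1–20. Entering month 21 the balance is £765.16; 5% of the post-interest balance is now below £40.00, so the flat £40.00 minimum applies from here.
From month 21 a fixed £40.00 at rate r clears £765.16 in 26 more payments. Total: 20 + 26 = 46 months.

46 months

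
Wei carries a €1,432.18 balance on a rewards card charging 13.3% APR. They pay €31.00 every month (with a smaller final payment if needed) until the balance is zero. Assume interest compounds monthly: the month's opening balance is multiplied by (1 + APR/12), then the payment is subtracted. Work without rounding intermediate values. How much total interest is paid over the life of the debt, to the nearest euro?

Monthly rate r = 13.3%/12 = 1.10833% = 0.0110833.
Payoff takes n = ⌈−ln(1 − rB₀/P)/ln(1+r)⌉ = ⌈65.097⌉ = 66 payments; the last is €3.04.
Total paid = 65·€31.00 + €3.04 = €2,018.04.
Total interest = total paid − principal = €2,018.04 − €1,432.18 = €585.86.

€586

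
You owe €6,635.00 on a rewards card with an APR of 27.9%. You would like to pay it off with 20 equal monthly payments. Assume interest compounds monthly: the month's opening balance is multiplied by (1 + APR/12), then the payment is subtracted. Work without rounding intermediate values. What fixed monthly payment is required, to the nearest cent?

Monthly rate r = 27.9%/12 = 2.325% = 0.02325.
Level-payment amortization: P = B₀·r / (1 − (1+r)^(−n)) = 6635.00·0.02325 / (1 − 1.02325^(−20)).
Denominator 1 − (1+r)^(−20) = 0.368512245.
P = 154.264 / 0.368512245 ≈ 418.61.

€418.61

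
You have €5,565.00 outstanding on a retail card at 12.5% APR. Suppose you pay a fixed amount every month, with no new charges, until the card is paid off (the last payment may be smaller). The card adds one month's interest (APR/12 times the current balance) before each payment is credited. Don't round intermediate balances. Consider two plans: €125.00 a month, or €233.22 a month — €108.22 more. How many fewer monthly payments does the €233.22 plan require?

Monthly rate r = 12.5%/12 = 1.04167% = 0.0104167.
At €125.00/mo: n = ⌈−ln(1 − rB₀/P)/ln(1+r)⌉ = 61 payments (last €16.81); total interest = total paid − €5,565.00 = €1,951.81.
At €233.22/mo: 28 payments (last €134.57); total interest €866.51.
Payments saved = 61 − 28 = 33.

33 fewer payments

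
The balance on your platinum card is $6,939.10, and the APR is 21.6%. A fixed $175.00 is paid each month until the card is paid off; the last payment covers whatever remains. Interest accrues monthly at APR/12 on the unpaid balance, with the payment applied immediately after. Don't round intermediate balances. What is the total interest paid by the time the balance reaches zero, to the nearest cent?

Monthly rate r = 21.6%/12 = 1.8% = 0.018.
Payoff takes n = ⌈−ln(1 − rB₀/P)/ln(1+r)⌉ = ⌈70.115⌉ = 71 payments; the last is $20.23.
Total paid = 70·$175.00 + $20.23 = $12,270.23.
Total interest = total paid − principal = $12,270.23 − $6,939.10 = $5,331.13.

$5,331.13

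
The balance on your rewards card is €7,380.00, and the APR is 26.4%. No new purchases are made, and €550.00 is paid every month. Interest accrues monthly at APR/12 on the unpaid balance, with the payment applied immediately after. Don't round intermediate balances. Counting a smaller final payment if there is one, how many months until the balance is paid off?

Monthly rate r = 26.4%/12 = 2.2% = 0.022.
Recurrence: B ← B·(1+r) − €550.00.
Month 1: interest €162.36; balance after payment €6,992.36.
Month 2: interest €153.83; balance after payment €6,596.19.
Closed form: n = −ln(1 − rB₀/P)/ln(1+r) = −ln(0.7048)/ln(1.022) ≈ 16.076, so the balance reaches zero during payment 17.

17 months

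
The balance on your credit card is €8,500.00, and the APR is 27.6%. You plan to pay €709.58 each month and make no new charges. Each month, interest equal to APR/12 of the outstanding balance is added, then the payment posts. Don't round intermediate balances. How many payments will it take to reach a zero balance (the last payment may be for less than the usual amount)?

15 months

Monthly rate r = 27.6%/12 = 2.3% = 0.023.
Recurrence: B ← B·(1+r) − €709.58.
Month 1: interest €195.50; balance after payment €7,985.92.
Month 2: interest €183.68; balance after payment €7,460.02.
Closed form: n = −ln(1 − rB₀/P)/ln(1+r) = −ln(0.72448)/ln(1.023) ≈ 14.173, so the balance reaches zero during payment 15.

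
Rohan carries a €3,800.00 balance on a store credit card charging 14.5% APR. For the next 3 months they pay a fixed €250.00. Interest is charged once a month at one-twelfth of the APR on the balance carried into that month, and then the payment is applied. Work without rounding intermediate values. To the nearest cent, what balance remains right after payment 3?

€3,180.32

Monthly rate r = 14.5%/12 = 1.20833% = 0.0120833.
Each month: B ← B·(1+r) − €250.00.
Month 1: interest €45.92; balance after payment €3,595.92.
Month 2: interest €43.45; balance after payment €3,389.37.
Month 3: interest €40.95; balance after payment €3,180.32.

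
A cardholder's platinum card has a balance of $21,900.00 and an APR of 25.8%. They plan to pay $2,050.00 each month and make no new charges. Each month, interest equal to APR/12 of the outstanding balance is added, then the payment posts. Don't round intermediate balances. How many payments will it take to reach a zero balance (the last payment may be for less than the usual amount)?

13 months

Monthly rate r = 25.8%/12 = 2.15% = 0.0215.
Recurrence: B ← B·(1+r) − $2,050.00.
Month 1: interest $470.85; balance after payment $20,320.85.
Month 2: interest $436.90; balance after payment $18,707.75.
Closed form: n = −ln(1 − rB₀/P)/ln(1+r) = −ln(0.77032)/ln(1.0215) ≈ 12.267, so the balance reaches zero during payment 13.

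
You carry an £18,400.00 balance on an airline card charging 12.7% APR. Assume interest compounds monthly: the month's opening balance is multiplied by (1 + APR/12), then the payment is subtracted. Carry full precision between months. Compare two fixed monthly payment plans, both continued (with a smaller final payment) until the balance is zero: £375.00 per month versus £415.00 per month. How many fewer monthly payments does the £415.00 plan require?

Monthly rate r = 12.7%/12 = 1.05833% = 0.0105833.
At £375.00/mo: n = ⌈−ln(1 − rB₀/P)/ln(1+r)⌉ = 70 payments (last £216.91); total interest = total paid − £18,400.00 = £7,691.91.
At £415.00/mo: 61 payments (last £70.33); total interest £6,570.33.
Payments saved = 70 − 61 = 9.

9 fewer payments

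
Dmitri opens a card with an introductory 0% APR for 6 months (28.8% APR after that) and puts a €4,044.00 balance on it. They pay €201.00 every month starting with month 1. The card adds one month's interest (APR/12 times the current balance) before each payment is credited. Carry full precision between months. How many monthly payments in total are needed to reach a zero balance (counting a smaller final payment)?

Promo months 1–6 at r₀ = 0%/12 = 0; months 7+ at r₁ = 28.8%/12 = 0.024.
After month 6 (no interest yet): B = €4,044.00 − 6·€201.00 = €2,838.00.
Then at r₁ with €201.00/mo: n₂ = −ln(1 − r₁·B/P)/ln(1+r₁) ≈ 17.45 → 18 more payments.

24 months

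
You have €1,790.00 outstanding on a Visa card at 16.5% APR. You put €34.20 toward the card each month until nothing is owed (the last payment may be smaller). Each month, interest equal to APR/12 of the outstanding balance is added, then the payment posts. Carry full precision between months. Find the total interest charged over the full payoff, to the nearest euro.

Monthly rate r = 16.5%/12 = 1.375% = 0.01375.
Payoff takes n = ⌈−ln(1 − rB₀/P)/ln(1+r)⌉ = ⌈93.126⌉ = 94 payments; the last is €4.35.
Total paid = 93·€34.20 + €4.35 = €3,184.95.
Total interest = total paid − principal = €3,184.95 − €1,790.00 = €1,394.95.

€1,395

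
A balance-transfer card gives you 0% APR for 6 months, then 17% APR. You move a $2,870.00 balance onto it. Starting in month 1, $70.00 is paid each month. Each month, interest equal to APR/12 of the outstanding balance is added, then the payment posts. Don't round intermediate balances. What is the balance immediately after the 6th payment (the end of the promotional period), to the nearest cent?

$2,450.00

Promo months 1–6 at r₀ = 0%/12 = 0; months 7+ at r₁ = 17%/12 = 0.0141667.
After month 6 (no interest yet): B = $2,870.00 − 6·$70.00 = $2,450.00.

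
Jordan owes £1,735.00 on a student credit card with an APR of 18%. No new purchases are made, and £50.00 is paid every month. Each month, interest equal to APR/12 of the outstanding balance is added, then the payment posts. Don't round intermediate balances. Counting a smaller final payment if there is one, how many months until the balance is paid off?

Monthly rate r = 18%/12 = 1.5% = 0.015.
Recurrence: B ← B·(1+r) − £50.00.
Month 1: interest £26.02; balance after payment £1,711.03.
Month 2: interest £25.67; balance after payment £1,686.69.
Closed form: n = −ln(1 − rB₀/P)/ln(1+r) = −ln(0.4795)/ln(1.015) ≈ 49.367, so the balance reaches zero during payment 50.

50 payments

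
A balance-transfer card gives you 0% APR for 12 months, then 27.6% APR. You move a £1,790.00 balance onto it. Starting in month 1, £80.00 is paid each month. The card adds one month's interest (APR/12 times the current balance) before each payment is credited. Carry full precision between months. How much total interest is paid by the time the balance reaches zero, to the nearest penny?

Promo months 1–12 at r₀ = 0%/12 = 0; months 13+ at r₁ = 27.6%/12 = 0.023.
After month 12 (no interest yet): B = £1,790.00 − 12·£80.00 = £830.00.
Then at r₁ with £80.00/mo: n₂ = −ln(1 − r₁·B/P)/ln(1+r₁) ≈ 11.99 → 12 more payments.
Total paid = 23·£80.00 + £79.15 = £1,919.15; interest = £1,919.15 − £1,790.00 = £129.15.

£129.15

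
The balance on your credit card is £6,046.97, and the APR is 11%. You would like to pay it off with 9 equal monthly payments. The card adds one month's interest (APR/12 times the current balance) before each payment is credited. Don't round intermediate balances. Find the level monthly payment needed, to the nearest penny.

Monthly rate r = 11%/12 = 0.916667% = 0.00916667.
Level-payment amortization: P = B₀·r / (1 − (1+r)^(−n)) = 6046.97·0.00916667 / (1 − 1.00917^(−9)).
Denominator 1 − (1+r)^(−9) = 0.0788424285.
P = 55.4306 / 0.0788424285 ≈ 703.05.

£703.05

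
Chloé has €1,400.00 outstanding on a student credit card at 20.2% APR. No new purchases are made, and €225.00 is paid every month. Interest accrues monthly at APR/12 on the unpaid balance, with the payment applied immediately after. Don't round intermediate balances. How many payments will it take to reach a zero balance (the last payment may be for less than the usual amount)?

7 months

Monthly rate r = 20.2%/12 = 1.68333% = 0.0168333.
Recurrence: B ← B·(1+r) − €225.00.
Month 1: interest €23.57; balance after payment €1,198.57.
Month 2: interest €20.18; balance after payment €993.74.
Closed form: n = −ln(1 − rB₀/P)/ln(1+r) = −ln(0.89526)/ln(1.01683) ≈ 6.628, so the balance reaches zero during payment 7.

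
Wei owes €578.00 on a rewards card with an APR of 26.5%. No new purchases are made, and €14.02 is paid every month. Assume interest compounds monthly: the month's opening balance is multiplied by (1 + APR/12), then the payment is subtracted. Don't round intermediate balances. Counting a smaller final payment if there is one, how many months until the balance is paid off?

Monthly rate r = 26.5%/12 = 2.20833% = 0.0220833.
Recurrence: B ← B·(1+r) − €14.02.
Month 1: interest €12.76; balance after payment €576.74.
Month 2: interest €12.74; balance after payment €575.46.
Closed form: n = −ln(1 − rB₀/P)/ln(1+r) = −ln(0.089574)/ln(1.02208) ≈ 110.456, so the balance reaches zero during payment 111.

111 months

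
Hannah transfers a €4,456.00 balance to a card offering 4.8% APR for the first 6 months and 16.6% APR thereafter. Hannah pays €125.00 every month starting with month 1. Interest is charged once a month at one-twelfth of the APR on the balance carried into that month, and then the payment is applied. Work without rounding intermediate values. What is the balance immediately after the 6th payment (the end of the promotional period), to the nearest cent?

Promo months 1–6 at r₀ = 4.8%/12 = 0.004; months 7+ at r₁ = 16.6%/12 = 0.0138333.
After month 6: iterate B ← B·(1+r₀) − €125.00 for 6 months → €3,806.48.

€3,806.48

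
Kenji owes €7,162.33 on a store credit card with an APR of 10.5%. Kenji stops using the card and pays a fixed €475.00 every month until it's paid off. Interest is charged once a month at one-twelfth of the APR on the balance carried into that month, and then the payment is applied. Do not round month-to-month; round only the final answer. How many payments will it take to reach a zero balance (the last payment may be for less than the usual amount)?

Monthly rate r = 10.5%/12 = 0.875% = 0.00875.
Recurrence: B ← B·(1+r) − €475.00.
Month 1: interest €62.67; balance after payment €6,750.00.
Month 2: interest €59.06; balance after payment €6,334.06.
Closed form: n = −ln(1 − rB₀/P)/ln(1+r) = −ln(0.86806)/ln(1.00875) ≈ 16.241, so the balance reaches zero during payment 17.

17 payments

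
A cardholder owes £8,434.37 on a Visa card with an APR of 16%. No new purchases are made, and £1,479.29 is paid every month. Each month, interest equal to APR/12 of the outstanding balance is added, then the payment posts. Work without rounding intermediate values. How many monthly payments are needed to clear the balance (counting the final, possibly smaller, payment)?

6 months

Monthly rate r = 16%/12 = 1.33333% = 0.0133333.
Recurrence: B ← B·(1+r) − £1,479.29.
Month 1: interest £112.46; balance after payment £7,067.54.
Month 2: interest £94.23; balance after payment £5,682.48.
Month 3: interest £75.77; balance after payment £4,278.96.
Month 4: interest £57.05; balance after payment £2,856.72.
Month 5: interest £38.09; balance after payment £1,415.52.
Month 6: interest £18.87; balance after payment £0.00.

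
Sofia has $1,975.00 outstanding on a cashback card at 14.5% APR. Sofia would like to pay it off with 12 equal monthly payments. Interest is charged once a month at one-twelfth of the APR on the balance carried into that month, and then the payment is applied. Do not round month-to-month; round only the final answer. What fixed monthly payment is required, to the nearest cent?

Monthly rate r = 14.5%/12 = 1.20833% = 0.0120833.
Level-payment amortization: P = B₀·r / (1 − (1+r)^(−n)) = 1975.00·0.0120833 / (1 − 1.01208^(−12)).
Denominator 1 − (1+r)^(−12) = 0.134225634.
P = 23.8646 / 0.134225634 ≈ 177.79.

$177.79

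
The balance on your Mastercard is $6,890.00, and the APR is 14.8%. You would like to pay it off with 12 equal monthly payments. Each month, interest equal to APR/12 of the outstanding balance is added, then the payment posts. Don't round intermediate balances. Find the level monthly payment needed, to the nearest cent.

Monthly rate r = 14.8%/12 = 1.23333% = 0.0123333.
Level-payment amortization: P = B₀·r / (1 − (1+r)^(−n)) = 6890.00·0.0123333 / (1 − 1.01233^(−12)).
Denominator 1 − (1+r)^(−12) = 0.136787832.
P = 84.9767 / 0.136787832 ≈ 621.23.

$621.23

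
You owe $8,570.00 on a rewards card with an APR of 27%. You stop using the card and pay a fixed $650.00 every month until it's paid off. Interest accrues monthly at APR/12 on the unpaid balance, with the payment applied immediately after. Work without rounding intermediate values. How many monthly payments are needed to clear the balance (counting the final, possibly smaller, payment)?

Monthly rate r = 27%/12 = 2.25% = 0.0225.
Recurrence: B ← B·(1+r) − $650.00.
Month 1: interest $192.82; balance after payment $8,112.83.
Month 2: interest $182.54; balance after payment $7,645.36.
Closed form: n = −ln(1 − rB₀/P)/ln(1+r) = −ln(0.70335)/ln(1.0225) ≈ 15.816, so the balance reaches zero during payment 16.

16 payments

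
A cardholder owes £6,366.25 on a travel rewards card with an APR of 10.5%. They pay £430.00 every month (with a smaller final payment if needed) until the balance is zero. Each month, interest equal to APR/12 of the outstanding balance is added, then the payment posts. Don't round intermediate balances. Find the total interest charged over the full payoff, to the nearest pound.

Monthly rate r = 10.5%/12 = 0.875% = 0.00875.
Payoff takes n = ⌈−ln(1 − rB₀/P)/ln(1+r)⌉ = ⌈15.925⌉ = 16 payments; the last is £398.00.
Total paid = 15·£430.00 + £398.00 = £6,848.00.
Total interest = total paid − principal = £6,848.00 − £6,366.25 = £481.75.

£482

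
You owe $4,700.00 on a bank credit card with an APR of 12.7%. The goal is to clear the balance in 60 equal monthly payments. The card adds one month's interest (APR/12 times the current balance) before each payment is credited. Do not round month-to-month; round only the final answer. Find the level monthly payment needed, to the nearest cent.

Monthly rate r = 12.7%/12 = 1.05833% = 0.0105833.
Level-payment amortization: P = B₀·r / (1 − (1+r)^(−n)) = 4700.00·0.0105833 / (1 − 1.01058^(−60)).
Denominator 1 − (1+r)^(−60) = 0.46829333.
P = 49.7417 / 0.46829333 ≈ 106.22.

$106.22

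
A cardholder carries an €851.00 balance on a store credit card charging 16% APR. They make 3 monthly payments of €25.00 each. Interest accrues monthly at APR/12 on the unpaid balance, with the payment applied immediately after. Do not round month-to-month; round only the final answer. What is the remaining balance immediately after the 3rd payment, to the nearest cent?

€809.49

Monthly rate r = 16%/12 = 1.33333% = 0.0133333.
Each month: B ← B·(1+r) − €25.00.
Month 1: interest €11.35; balance after payment €837.35.
Month 2: interest €11.16; balance after payment €823.51.
Month 3: interest €10.98; balance after payment €809.49.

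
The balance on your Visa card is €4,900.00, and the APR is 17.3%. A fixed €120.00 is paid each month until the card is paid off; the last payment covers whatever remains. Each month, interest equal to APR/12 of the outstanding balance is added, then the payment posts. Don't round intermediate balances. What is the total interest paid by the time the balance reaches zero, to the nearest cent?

€2,547.88

Monthly rate r = 17.3%/12 = 1.44167% = 0.0144167.
Payoff takes n = ⌈−ln(1 − rB₀/P)/ln(1+r)⌉ = ⌈62.065⌉ = 63 payments; the last is €7.88.
Total paid = 62·€120.00 + €7.88 = €7,447.88.
Total interest = total paid − principal = €7,447.88 − €4,900.00 = €2,547.88.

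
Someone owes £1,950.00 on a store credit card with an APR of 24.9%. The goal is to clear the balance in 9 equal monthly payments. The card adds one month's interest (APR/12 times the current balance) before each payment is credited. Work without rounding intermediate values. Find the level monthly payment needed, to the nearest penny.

Monthly rate r = 24.9%/12 = 2.075% = 0.02075.
Level-payment amortization: P = B₀·r / (1 − (1+r)^(−n)) = 1950.00·0.02075 / (1 − 1.02075^(−9)).
Denominator 1 − (1+r)^(−9) = 0.168761782.
P = 40.4625 / 0.168761782 ≈ 239.76.

£239.76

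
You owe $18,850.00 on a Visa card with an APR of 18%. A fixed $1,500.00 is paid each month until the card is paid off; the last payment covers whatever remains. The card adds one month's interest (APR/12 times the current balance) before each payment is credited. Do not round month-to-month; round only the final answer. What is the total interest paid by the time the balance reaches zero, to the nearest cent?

$2,193.67

Monthly rate r = 18%/12 = 1.5% = 0.015.
Payoff takes n = ⌈−ln(1 − rB₀/P)/ln(1+r)⌉ = ⌈14.029⌉ = 15 payments; the last is $43.67.
Total paid = 14·$1,500.00 + $43.67 = $21,043.67.
Total interest = total paid − principal = $21,043.67 − $18,850.00 = $2,193.67.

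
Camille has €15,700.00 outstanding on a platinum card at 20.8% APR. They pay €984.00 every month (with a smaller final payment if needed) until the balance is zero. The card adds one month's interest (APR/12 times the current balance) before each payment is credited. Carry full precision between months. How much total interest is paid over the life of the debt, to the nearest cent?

Monthly rate r = 20.8%/12 = 1.73333% = 0.0173333.
Payoff takes n = ⌈−ln(1 − rB₀/P)/ln(1+r)⌉ = ⌈18.838⌉ = 19 payments; the last is €826.17.
Total paid = 18·€984.00 + €826.17 = €18,538.17.
Total interest = total paid − principal = €18,538.17 − €15,700.00 = €2,838.17.

€2,838.17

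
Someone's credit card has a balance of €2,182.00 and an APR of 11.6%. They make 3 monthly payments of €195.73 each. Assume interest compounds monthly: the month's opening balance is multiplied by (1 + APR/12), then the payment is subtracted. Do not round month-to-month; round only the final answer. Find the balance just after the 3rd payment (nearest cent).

Monthly rate r = 11.6%/12 = 0.966667% = 0.00966667.
Each month: B ← B·(1+r) − €195.73.
Month 1: interest €21.09; balance after payment €2,007.36.
Month 2: interest €19.40; balance after payment €1,831.04.
Month 3: interest €17.70; balance after payment €1,653.01.

€1,653.01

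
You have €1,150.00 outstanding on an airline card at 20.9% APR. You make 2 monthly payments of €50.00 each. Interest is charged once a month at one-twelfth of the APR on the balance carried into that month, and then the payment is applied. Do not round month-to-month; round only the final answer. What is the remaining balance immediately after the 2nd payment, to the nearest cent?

€1,089.54

Monthly rate r = 20.9%/12 = 1.74167% = 0.0174167.
Each month: B ← B·(1+r) − €50.00.
Month 1: interest €20.03; balance after payment €1,120.03.
Month 2: interest €19.51; balance after payment €1,089.54.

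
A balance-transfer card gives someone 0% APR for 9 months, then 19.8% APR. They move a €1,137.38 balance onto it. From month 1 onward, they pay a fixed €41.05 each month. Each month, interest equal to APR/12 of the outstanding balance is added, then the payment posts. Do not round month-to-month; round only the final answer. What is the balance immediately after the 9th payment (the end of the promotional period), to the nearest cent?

Promo months 1–9 at r₀ = 0%/12 = 0; months 10+ at r₁ = 19.8%/12 = 0.0165.
After month 9 (no interest yet): B = €1,137.38 − 9·€41.05 = €767.93.

€767.93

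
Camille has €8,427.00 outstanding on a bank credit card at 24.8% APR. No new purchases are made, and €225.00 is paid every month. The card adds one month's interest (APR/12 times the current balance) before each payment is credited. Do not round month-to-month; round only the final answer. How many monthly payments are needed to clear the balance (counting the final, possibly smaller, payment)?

Monthly rate r = 24.8%/12 = 2.06667% = 0.0206667.
Recurrence: B ← B·(1+r) − €225.00.
Month 1: interest €174.16; balance after payment €8,376.16.
Month 2: interest €173.11; balance after payment €8,324.27.
Closed form: n = −ln(1 − rB₀/P)/ln(1+r) = −ln(0.22596)/ln(1.02067) ≈ 72.711, so the balance reaches zero during payment 73.

73 months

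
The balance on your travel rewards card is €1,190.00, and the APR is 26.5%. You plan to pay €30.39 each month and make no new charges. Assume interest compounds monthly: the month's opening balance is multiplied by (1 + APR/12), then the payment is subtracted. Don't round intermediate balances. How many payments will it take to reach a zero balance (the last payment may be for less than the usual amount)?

92 payments

Monthly rate r = 26.5%/12 = 2.20833% = 0.0220833.
Recurrence: B ← B·(1+r) − €30.39.
Month 1: interest €26.28; balance after payment €1,185.89.
Month 2: interest €26.19; balance after payment €1,181.69.
Closed form: n = −ln(1 − rB₀/P)/ln(1+r) = −ln(0.13527)/ln(1.02208) ≈ 91.585, so the balance reaches zero during payment 92.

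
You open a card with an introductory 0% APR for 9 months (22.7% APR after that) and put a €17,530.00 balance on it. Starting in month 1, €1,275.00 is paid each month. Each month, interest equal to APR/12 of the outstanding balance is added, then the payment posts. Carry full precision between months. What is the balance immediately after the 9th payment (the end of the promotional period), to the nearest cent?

Promo months 1–9 at r₀ = 0%/12 = 0; months 10+ at r₁ = 22.7%/12 = 0.0189167.
After month 9 (no interest yet): B = €17,530.00 − 9·€1,275.00 = €6,055.00.

€6,055.00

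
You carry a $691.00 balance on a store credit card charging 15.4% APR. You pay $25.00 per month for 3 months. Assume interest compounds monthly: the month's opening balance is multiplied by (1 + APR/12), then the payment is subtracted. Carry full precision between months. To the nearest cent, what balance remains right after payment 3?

Monthly rate r = 15.4%/12 = 1.28333% = 0.0128333.
Each month: B ← B·(1+r) − $25.00.
Month 1: interest $8.87; balance after payment $674.87.
Month 2: interest $8.66; balance after payment $658.53.
Month 3: interest $8.45; balance after payment $641.98.

$641.98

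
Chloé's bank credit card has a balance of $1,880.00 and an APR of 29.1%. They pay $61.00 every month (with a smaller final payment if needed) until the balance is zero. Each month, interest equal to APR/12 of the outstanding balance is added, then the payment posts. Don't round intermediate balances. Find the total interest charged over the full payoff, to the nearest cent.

Monthly rate r = 29.1%/12 = 2.425% = 0.02425.
Payoff takes n = ⌈−ln(1 − rB₀/P)/ln(1+r)⌉ = ⌈57.422⌉ = 58 payments; the last is $25.89.
Total paid = 57·$61.00 + $25.89 = $3,502.89.
Total interest = total paid − principal = $3,502.89 − $1,880.00 = $1,622.89.

$1,622.89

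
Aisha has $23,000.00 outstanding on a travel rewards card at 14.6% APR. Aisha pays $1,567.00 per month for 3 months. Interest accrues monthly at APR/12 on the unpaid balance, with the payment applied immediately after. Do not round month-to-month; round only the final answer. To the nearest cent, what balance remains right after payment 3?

Monthly rate r = 14.6%/12 = 1.21667% = 0.0121667.
Each month: B ← B·(1+r) − $1,567.00.
Month 1: interest $279.83; balance after payment $21,712.83.
Month 2: interest $264.17; balance after payment $20,410.01.
Month 3: interest $248.32; balance after payment $19,091.33.

$19,091.33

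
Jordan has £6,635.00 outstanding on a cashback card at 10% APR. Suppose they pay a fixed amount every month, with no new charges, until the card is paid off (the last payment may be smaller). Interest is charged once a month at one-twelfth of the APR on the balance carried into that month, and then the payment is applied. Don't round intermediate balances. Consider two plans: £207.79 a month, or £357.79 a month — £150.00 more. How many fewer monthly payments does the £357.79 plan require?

Monthly rate r = 10%/12 = 0.833333% = 0.00833333.
At £207.79/mo: n = ⌈−ln(1 − rB₀/P)/ln(1+r)⌉ = 38 payments (last £58.23); total interest = total paid − £6,635.00 = £1,111.46.
At £357.79/mo: 21 payments (last £81.94); total interest £602.74.
Payments saved = 38 − 21 = 17.

17 fewer payments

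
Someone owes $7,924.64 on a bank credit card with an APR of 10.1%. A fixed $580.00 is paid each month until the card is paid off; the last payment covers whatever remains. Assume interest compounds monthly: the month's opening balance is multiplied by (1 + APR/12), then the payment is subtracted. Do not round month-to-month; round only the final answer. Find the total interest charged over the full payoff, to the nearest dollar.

$530

Monthly rate r = 10.1%/12 = 0.841667% = 0.00841667.
Payoff takes n = ⌈−ln(1 − rB₀/P)/ln(1+r)⌉ = ⌈14.576⌉ = 15 payments; the last is $334.53.
Total paid = 14·$580.00 + $334.53 = $8,454.53.
Total interest = total paid − principal = $8,454.53 − $7,924.64 = $529.89.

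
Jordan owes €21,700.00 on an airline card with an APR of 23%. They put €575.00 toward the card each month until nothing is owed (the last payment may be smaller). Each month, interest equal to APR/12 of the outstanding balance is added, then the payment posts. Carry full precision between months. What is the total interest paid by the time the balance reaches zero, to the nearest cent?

€17,217.69

Monthly rate r = 23%/12 = 1.91667% = 0.0191667.
Payoff takes n = ⌈−ln(1 − rB₀/P)/ln(1+r)⌉ = ⌈67.681⌉ = 68 payments; the last is €392.69.
Total paid = 67·€575.00 + €392.69 = €38,917.69.
Total interest = total paid − principal = €38,917.69 − €21,700.00 = €17,217.69.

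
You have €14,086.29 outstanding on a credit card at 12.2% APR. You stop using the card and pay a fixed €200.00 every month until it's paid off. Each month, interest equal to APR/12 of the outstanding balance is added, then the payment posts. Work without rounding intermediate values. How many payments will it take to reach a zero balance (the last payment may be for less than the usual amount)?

125 payments

Monthly rate r = 12.2%/12 = 1.01667% = 0.0101667.
Recurrence: B ← B·(1+r) − €200.00.
Month 1: interest €143.21; balance after payment €14,029.50.
Month 2: interest €142.63; balance after payment €13,972.13.
Closed form: n = −ln(1 − rB₀/P)/ln(1+r) = −ln(0.28395)/ln(1.01017) ≈ 124.461, so the balance reaches zero during payment 125.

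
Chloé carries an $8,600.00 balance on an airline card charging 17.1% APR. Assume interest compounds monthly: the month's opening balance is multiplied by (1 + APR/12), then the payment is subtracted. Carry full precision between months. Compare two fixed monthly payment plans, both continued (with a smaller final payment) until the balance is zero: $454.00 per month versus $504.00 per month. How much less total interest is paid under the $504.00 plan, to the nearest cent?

$171.20

Monthly rate r = 17.1%/12 = 1.425% = 0.01425.
At $454.00/mo: n = ⌈−ln(1 − rB₀/P)/ln(1+r)⌉ = 23 payments (last $107.52); total interest = total paid − $8,600.00 = $1,495.52.
At $504.00/mo: 20 payments (last $348.32); total interest $1,324.32.
Interest saved = $1,495.52 − $1,324.32 = $171.20.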